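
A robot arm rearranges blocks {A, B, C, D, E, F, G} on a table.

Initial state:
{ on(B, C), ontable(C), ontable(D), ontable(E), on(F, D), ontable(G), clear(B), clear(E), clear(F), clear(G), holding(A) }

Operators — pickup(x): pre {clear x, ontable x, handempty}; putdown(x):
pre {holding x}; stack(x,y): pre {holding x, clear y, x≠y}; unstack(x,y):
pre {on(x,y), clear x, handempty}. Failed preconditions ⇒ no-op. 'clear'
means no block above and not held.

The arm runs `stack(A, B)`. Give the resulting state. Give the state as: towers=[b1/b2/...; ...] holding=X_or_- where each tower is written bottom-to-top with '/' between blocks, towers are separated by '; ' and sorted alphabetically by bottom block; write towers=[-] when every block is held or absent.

before: towers=[C/B; D/F; E; G] holding=A
pre[stack(A, B)]: holding(A) yes, clear(B) yes, A≠B yes
all met → apply stack(A, B)
after:  towers=[C/B/A; D/F; E; G] holding=-

towers=[C/B/A; D/F; E; G] holding=-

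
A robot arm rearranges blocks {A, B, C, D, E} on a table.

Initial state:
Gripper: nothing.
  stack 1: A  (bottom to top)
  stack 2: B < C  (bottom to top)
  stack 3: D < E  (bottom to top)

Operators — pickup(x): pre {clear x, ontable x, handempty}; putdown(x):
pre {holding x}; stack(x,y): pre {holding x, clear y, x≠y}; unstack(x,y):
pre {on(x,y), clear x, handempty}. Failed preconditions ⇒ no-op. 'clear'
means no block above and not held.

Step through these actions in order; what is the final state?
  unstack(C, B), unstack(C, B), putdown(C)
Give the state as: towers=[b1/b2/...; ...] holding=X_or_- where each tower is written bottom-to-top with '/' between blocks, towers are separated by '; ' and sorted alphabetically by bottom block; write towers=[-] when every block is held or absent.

towers=[A; B; C; D/E] holding=-

step 1 (unstack(C, B)): towers=[A; B; D/E] holding=C
step 2 (unstack(C, B)) [no-op]: towers=[A; B; D/E] holding=C
step 3 (putdown(C)): towers=[A; B; C; D/E] holding=-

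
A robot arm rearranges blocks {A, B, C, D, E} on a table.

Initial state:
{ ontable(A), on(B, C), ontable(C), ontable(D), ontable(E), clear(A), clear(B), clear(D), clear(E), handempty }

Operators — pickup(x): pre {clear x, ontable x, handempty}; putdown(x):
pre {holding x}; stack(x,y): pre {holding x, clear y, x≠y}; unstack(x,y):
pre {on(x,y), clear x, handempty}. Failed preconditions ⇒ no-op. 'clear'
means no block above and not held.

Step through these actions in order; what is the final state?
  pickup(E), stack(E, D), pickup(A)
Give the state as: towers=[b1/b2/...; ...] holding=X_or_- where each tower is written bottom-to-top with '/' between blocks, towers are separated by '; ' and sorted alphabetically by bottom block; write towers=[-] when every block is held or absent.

step 1 (pickup(E)): towers=[A; C/B; D] holding=E
step 2 (stack(E, D)): towers=[A; C/B; D/E] holding=-
step 3 (pickup(A)): towers=[C/B; D/E] holding=A

towers=[C/B; D/E] holding=A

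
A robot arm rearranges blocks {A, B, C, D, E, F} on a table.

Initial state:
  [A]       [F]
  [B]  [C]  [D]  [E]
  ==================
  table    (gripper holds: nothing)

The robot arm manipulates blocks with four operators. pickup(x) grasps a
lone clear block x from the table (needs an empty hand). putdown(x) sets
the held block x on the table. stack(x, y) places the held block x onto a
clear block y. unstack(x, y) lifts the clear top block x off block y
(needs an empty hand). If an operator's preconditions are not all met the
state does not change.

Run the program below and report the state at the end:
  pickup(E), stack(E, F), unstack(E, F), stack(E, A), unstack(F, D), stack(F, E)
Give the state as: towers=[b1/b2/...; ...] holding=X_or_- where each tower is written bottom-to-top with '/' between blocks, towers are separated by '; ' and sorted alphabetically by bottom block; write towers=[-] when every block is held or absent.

step 1 (pickup(E)): towers=[B/A; C; D/F] holding=E
step 2 (stack(E, F)): towers=[B/A; C; D/F/E] holding=-
step 3 (unstack(E, F)): towers=[B/A; C; D/F] holding=E
step 4 (stack(E, A)): towers=[B/A/E; C; D/F] holding=-
step 5 (unstack(F, D)): towers=[B/A/E; C; D] holding=F
step 6 (stack(F, E)): towers=[B/A/E/F; C; D] holding=-

towers=[B/A/E/F; C; D] holding=-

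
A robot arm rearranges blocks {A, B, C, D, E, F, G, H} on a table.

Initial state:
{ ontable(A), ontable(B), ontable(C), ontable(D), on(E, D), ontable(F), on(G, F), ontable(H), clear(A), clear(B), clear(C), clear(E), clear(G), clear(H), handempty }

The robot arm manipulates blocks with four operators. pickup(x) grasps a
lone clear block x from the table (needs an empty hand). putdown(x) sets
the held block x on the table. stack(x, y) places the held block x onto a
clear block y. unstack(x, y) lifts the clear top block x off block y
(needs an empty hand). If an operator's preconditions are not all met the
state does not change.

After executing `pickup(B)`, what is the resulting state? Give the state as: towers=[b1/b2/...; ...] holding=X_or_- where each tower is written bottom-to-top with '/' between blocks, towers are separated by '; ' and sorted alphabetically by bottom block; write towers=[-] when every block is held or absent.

towers=[A; C; D/E; F/G; H] holding=B

before: towers=[A; B; C; D/E; F/G; H] holding=-
pre[pickup(B)]: clear(B) ok, ontable(B) ok, handempty ok
all met → apply pickup(B)
after:  towers=[A; C; D/E; F/G; H] holding=B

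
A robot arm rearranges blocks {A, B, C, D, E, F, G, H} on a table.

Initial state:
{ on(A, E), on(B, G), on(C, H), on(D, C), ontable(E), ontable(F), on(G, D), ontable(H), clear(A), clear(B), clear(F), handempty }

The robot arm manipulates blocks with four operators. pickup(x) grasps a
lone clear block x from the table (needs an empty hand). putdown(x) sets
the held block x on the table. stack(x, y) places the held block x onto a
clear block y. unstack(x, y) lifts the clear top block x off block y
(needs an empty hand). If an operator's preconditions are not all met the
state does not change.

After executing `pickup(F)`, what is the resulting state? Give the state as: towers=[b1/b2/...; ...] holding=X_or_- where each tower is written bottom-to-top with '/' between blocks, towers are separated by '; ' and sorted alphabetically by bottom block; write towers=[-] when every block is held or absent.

towers=[E/A; H/C/D/G/B] holding=F

before: towers=[E/A; F; H/C/D/G/B] holding=-
pre[pickup(F)]: clear(F) ok, ontable(F) ok, handempty ok
all met → apply pickup(F)
after:  towers=[E/A; H/C/D/G/B] holding=F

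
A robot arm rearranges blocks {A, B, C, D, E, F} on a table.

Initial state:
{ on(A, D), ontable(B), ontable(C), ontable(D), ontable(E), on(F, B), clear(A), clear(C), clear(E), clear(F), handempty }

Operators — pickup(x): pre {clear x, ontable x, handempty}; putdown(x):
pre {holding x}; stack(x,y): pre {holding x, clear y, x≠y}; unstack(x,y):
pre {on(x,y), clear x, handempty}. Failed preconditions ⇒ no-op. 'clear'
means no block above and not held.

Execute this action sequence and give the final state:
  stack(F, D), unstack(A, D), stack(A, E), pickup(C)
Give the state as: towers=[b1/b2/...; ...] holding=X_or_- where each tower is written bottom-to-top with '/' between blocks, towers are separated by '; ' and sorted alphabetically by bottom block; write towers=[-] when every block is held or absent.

step 1 (stack(F, D)) [no-op]: towers=[B/F; C; D/A; E] holding=-
step 2 (unstack(A, D)): towers=[B/F; C; D; E] holding=A
step 3 (stack(A, E)): towers=[B/F; C; D; E/A] holding=-
step 4 (pickup(C)): towers=[B/F; D; E/A] holding=C

towers=[B/F; D; E/A] holding=C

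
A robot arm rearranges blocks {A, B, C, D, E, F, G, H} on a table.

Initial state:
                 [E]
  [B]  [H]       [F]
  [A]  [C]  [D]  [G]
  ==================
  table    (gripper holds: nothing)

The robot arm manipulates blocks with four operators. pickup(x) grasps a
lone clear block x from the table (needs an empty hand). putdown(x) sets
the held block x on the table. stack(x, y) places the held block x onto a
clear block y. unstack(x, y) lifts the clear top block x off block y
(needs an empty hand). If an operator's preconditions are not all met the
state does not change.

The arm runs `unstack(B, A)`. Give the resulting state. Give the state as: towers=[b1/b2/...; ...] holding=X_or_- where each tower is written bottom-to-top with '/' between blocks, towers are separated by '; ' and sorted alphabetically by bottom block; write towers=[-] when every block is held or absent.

before: towers=[A/B; C/H; D; G/F/E] holding=-
pre[unstack(B, A)]: on(B,A) ✓, clear(B) ✓, handempty ✓
all met → apply unstack(B, A)
after:  towers=[A; C/H; D; G/F/E] holding=B

towers=[A; C/H; D; G/F/E] holding=B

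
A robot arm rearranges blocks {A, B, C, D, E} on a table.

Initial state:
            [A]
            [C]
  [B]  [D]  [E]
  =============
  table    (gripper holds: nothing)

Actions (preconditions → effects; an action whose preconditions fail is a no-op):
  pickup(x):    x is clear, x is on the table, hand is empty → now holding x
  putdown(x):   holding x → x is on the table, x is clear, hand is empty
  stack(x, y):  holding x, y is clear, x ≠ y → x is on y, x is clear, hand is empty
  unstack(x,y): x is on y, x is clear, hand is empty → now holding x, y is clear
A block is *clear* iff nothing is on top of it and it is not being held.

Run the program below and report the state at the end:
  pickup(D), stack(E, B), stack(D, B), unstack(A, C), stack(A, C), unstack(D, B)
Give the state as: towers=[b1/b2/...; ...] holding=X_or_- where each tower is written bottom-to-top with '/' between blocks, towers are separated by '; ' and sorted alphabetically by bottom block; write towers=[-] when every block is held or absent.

towers=[B; E/C/A] holding=D

step 1 (pickup(D)): towers=[B; E/C/A] holding=D
step 2 (stack(E, B)) [no-op]: towers=[B; E/C/A] holding=D
step 3 (stack(D, B)): towers=[B/D; E/C/A] holding=-
step 4 (unstack(A, C)): towers=[B/D; E/C] holding=A
step 5 (stack(A, C)): towers=[B/D; E/C/A] holding=-
step 6 (unstack(D, B)): towers=[B; E/C/A] holding=D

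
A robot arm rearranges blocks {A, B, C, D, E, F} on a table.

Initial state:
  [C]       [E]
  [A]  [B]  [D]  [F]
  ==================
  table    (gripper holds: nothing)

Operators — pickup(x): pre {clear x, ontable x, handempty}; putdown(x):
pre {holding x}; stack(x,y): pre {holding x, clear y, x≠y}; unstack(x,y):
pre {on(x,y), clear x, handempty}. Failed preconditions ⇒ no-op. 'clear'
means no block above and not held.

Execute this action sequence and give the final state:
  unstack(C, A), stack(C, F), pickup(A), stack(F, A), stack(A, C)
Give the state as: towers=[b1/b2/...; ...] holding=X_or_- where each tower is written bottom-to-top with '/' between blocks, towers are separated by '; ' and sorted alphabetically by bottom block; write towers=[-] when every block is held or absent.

step 1 (unstack(C, A)): towers=[A; B; D/E; F] holding=C
step 2 (stack(C, F)): towers=[A; B; D/E; F/C] holding=-
step 3 (pickup(A)): towers=[B; D/E; F/C] holding=A
step 4 (stack(F, A)) [no-op]: towers=[B; D/E; F/C] holding=A
step 5 (stack(A, C)): towers=[B; D/E; F/C/A] holding=-

towers=[B; D/E; F/C/A] holding=-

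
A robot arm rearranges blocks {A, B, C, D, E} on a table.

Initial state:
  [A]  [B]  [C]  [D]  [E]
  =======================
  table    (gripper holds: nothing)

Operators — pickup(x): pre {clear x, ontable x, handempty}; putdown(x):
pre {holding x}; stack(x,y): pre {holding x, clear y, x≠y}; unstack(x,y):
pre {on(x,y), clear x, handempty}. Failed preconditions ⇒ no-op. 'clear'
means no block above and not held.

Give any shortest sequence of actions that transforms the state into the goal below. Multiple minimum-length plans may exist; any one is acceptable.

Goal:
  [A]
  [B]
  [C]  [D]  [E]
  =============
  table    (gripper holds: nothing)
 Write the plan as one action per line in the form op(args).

pickup(B)
stack(B, C)
pickup(A)
stack(A, B)

step 1 (pickup(B)): towers=[A; C; D; E] holding=B
step 2 (stack(B, C)): towers=[A; C/B; D; E] holding=-
step 3 (pickup(A)): towers=[C/B; D; E] holding=A
step 4 (stack(A, B)): towers=[C/B/A; D; E] holding=-
goal check: towers=[C/B/A; D; E] holding=- — reached (length 4, optimal by BFS)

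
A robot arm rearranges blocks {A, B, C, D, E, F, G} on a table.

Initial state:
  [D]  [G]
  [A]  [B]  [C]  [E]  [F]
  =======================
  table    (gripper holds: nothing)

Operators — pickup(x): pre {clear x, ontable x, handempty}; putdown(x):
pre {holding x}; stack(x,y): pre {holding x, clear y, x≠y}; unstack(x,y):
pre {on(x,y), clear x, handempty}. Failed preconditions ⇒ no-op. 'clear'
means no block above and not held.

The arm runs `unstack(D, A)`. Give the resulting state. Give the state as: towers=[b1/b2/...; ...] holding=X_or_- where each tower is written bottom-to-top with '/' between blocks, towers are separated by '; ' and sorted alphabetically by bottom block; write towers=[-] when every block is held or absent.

before: towers=[A/D; B/G; C; E; F] holding=-
pre[unstack(D, A)]: on(D,A) yes, clear(D) yes, handempty yes
all met → apply unstack(D, A)
after:  towers=[A; B/G; C; E; F] holding=D

towers=[A; B/G; C; E; F] holding=D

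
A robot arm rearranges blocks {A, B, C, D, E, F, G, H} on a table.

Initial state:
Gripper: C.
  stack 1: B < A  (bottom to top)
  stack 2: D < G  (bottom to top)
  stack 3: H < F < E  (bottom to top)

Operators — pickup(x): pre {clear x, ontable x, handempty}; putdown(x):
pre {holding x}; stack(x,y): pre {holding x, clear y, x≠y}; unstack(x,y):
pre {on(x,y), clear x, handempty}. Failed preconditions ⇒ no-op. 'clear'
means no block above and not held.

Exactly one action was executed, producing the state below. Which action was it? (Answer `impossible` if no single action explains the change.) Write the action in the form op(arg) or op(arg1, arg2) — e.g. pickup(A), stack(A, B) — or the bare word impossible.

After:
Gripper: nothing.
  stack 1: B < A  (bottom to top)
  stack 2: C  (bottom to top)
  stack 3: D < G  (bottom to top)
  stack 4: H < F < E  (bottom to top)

target: towers=[B/A; C; D/G; H/F/E] holding=-
        putdown(C) → towers=[B/A; C; D/G; H/F/E] holding=-  ← match
       stack(C, G) → towers=[B/A; D/G/C; H/F/E] holding=-
       stack(C, A) → towers=[B/A/C; D/G; H/F/E] holding=-
       stack(C, E) → towers=[B/A; D/G; H/F/E/C] holding=-

putdown(C)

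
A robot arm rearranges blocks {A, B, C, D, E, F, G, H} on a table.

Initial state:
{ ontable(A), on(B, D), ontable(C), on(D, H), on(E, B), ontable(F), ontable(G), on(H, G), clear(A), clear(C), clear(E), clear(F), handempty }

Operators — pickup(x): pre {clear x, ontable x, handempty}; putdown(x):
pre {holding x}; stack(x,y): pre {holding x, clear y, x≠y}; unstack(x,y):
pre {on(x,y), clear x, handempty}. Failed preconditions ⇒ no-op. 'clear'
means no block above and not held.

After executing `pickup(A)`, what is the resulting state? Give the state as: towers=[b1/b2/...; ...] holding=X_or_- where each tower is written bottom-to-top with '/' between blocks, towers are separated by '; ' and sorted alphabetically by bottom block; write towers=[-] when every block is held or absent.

before: towers=[A; C; F; G/H/D/B/E] holding=-
pre[pickup(A)]: clear(A) ✓, ontable(A) ✓, handempty ✓
all met → apply pickup(A)
after:  towers=[C; F; G/H/D/B/E] holding=A

towers=[C; F; G/H/D/B/E] holding=A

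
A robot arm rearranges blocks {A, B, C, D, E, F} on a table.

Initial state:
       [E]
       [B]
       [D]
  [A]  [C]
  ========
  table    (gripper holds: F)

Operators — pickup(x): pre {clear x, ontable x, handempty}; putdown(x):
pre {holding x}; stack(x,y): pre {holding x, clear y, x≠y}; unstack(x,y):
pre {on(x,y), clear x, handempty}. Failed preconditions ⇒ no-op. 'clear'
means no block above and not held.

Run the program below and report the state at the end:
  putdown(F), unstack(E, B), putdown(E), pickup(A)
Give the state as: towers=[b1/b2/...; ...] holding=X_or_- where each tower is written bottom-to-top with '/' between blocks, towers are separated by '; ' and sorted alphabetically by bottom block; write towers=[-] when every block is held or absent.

towers=[C/D/B; E; F] holding=A

step 1 (putdown(F)): towers=[A; C/D/B/E; F] holding=-
step 2 (unstack(E, B)): towers=[A; C/D/B; F] holding=E
step 3 (putdown(E)): towers=[A; C/D/B; E; F] holding=-
step 4 (pickup(A)): towers=[C/D/B; E; F] holding=A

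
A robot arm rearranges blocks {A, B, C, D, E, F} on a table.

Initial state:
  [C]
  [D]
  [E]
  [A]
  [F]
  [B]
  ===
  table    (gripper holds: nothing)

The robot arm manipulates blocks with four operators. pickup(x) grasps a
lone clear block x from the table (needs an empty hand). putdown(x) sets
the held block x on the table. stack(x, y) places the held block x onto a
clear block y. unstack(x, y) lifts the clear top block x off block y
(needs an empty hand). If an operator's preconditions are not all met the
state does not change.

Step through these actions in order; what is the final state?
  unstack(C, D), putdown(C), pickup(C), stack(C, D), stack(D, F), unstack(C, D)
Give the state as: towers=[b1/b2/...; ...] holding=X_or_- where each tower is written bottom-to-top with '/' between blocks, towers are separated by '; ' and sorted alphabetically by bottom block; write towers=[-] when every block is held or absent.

towers=[B/F/A/E/D] holding=C

step 1 (unstack(C, D)): towers=[B/F/A/E/D] holding=C
step 2 (putdown(C)): towers=[B/F/A/E/D; C] holding=-
step 3 (pickup(C)): towers=[B/F/A/E/D] holding=C
step 4 (stack(C, D)): towers=[B/F/A/E/D/C] holding=-
step 5 (stack(D, F)) [no-op]: towers=[B/F/A/E/D/C] holding=-
step 6 (unstack(C, D)): towers=[B/F/A/E/D] holding=C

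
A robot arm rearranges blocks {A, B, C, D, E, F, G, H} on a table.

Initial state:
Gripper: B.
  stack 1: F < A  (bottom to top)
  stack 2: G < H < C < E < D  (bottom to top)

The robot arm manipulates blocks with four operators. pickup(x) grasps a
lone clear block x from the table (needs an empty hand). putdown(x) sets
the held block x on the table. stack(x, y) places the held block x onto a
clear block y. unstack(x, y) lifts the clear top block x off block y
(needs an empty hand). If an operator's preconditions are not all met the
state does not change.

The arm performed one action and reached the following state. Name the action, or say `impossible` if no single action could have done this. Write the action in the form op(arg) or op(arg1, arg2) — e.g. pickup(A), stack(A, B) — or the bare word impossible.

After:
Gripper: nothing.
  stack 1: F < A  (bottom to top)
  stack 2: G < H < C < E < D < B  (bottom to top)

stack(B, D)

target: towers=[F/A; G/H/C/E/D/B] holding=-
        putdown(B) → towers=[B; F/A; G/H/C/E/D] holding=-
       stack(B, A) → towers=[F/A/B; G/H/C/E/D] holding=-
       stack(B, D) → towers=[F/A; G/H/C/E/D/B] holding=-  ← match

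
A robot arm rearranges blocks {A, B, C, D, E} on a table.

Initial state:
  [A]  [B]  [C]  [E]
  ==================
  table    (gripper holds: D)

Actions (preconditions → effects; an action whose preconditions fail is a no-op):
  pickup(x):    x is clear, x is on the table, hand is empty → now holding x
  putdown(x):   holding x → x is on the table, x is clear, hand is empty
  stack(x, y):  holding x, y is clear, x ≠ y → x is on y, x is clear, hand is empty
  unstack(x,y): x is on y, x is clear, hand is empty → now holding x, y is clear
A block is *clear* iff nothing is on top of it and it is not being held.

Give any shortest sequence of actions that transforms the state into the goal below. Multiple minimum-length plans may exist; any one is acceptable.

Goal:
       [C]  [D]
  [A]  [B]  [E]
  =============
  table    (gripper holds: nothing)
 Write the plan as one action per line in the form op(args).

stack(D, E)
pickup(C)
stack(C, B)

step 1 (stack(D, E)): towers=[A; B; C; E/D] holding=-
step 2 (pickup(C)): towers=[A; B; E/D] holding=C
step 3 (stack(C, B)): towers=[A; B/C; E/D] holding=-
goal check: towers=[A; B/C; E/D] holding=- — reached (length 3, optimal by BFS)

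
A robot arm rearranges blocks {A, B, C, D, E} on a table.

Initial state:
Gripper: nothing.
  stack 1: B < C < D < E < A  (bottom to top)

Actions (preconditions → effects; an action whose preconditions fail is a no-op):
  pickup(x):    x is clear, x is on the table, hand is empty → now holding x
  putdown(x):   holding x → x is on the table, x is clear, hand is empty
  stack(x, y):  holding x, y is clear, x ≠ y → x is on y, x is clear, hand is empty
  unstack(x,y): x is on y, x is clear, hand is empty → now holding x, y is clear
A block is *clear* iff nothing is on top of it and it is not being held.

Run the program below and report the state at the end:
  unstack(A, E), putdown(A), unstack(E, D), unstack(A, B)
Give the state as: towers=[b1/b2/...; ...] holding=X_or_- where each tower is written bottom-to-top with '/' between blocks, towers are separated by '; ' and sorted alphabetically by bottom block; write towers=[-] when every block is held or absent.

towers=[A; B/C/D] holding=E

step 1 (unstack(A, E)): towers=[B/C/D/E] holding=A
step 2 (putdown(A)): towers=[A; B/C/D/E] holding=-
step 3 (unstack(E, D)): towers=[A; B/C/D] holding=E
step 4 (unstack(A, B)) [no-op]: towers=[A; B/C/D] holding=E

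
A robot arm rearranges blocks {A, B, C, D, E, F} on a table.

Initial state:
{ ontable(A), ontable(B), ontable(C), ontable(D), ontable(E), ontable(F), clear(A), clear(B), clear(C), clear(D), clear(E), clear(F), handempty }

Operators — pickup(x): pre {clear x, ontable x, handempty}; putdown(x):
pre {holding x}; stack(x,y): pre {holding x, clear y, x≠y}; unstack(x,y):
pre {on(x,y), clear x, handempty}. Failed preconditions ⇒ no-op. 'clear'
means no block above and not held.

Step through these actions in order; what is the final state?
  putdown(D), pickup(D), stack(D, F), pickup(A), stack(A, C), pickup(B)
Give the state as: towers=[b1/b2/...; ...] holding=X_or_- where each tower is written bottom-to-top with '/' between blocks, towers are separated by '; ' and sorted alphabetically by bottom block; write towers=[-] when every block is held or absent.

towers=[C/A; E; F/D] holding=B

step 1 (putdown(D)) [no-op]: towers=[A; B; C; D; E; F] holding=-
step 2 (pickup(D)): towers=[A; B; C; E; F] holding=D
step 3 (stack(D, F)): towers=[A; B; C; E; F/D] holding=-
step 4 (pickup(A)): towers=[B; C; E; F/D] holding=A
step 5 (stack(A, C)): towers=[B; C/A; E; F/D] holding=-
step 6 (pickup(B)): towers=[C/A; E; F/D] holding=B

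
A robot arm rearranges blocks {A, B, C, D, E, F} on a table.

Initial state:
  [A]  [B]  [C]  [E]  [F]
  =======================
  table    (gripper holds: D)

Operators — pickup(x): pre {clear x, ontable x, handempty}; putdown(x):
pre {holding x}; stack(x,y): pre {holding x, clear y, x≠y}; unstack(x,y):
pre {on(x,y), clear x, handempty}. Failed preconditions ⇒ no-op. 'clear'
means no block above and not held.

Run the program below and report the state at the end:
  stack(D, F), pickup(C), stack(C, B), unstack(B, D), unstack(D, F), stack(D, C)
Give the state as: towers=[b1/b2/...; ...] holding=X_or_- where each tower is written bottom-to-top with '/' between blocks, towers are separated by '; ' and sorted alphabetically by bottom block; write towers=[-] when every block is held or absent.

step 1 (stack(D, F)): towers=[A; B; C; E; F/D] holding=-
step 2 (pickup(C)): towers=[A; B; E; F/D] holding=C
step 3 (stack(C, B)): towers=[A; B/C; E; F/D] holding=-
step 4 (unstack(B, D)) [no-op]: towers=[A; B/C; E; F/D] holding=-
step 5 (unstack(D, F)): towers=[A; B/C; E; F] holding=D
step 6 (stack(D, C)): towers=[A; B/C/D; E; F] holding=-

towers=[A; B/C/D; E; F] holding=-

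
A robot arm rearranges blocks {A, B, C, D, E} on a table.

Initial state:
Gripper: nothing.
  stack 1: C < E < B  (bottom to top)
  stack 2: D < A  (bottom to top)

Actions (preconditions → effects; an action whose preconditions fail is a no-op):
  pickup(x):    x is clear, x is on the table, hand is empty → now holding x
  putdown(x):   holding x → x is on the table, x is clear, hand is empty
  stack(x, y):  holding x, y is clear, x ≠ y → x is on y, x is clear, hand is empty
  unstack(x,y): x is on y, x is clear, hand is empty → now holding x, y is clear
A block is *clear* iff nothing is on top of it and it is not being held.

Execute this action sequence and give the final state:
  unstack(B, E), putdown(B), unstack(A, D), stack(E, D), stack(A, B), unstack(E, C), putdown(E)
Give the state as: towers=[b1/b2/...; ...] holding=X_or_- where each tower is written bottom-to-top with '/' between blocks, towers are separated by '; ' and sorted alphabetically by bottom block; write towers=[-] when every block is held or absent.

towers=[B/A; C; D; E] holding=-

step 1 (unstack(B, E)): towers=[C/E; D/A] holding=B
step 2 (putdown(B)): towers=[B; C/E; D/A] holding=-
step 3 (unstack(A, D)): towers=[B; C/E; D] holding=A
step 4 (stack(E, D)) [no-op]: towers=[B; C/E; D] holding=A
step 5 (stack(A, B)): towers=[B/A; C/E; D] holding=-
step 6 (unstack(E, C)): towers=[B/A; C; D] holding=E
step 7 (putdown(E)): towers=[B/A; C; D; E] holding=-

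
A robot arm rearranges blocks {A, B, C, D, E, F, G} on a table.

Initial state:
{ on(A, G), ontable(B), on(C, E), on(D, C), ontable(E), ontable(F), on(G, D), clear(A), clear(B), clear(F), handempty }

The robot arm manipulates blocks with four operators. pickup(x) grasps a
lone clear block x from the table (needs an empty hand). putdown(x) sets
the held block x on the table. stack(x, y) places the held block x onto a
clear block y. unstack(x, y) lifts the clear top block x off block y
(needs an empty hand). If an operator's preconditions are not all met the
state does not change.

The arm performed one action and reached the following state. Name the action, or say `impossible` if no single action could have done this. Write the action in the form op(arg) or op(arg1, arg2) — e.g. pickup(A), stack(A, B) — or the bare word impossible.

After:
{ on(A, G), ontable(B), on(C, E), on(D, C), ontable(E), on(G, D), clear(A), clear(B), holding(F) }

target: towers=[B; E/C/D/G/A] holding=F
         pickup(B) → towers=[E/C/D/G/A; F] holding=B
         pickup(F) → towers=[B; E/C/D/G/A] holding=F  ← match
     unstack(A, G) → towers=[B; E/C/D/G; F] holding=A

pickup(F)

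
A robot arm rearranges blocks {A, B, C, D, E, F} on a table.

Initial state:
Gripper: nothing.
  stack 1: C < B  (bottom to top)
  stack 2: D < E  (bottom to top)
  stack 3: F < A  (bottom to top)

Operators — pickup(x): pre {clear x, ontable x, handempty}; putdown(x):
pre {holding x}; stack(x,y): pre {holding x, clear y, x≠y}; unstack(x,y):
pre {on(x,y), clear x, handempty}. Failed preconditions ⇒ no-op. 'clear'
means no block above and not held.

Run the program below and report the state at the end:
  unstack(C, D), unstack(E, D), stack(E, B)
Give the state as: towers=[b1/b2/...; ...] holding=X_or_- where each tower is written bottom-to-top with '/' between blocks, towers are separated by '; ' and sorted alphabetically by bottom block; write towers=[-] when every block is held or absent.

towers=[C/B/E; D; F/A] holding=-

step 1 (unstack(C, D)) [no-op]: towers=[C/B; D/E; F/A] holding=-
step 2 (unstack(E, D)): towers=[C/B; D; F/A] holding=E
step 3 (stack(E, B)): towers=[C/B/E; D; F/A] holding=-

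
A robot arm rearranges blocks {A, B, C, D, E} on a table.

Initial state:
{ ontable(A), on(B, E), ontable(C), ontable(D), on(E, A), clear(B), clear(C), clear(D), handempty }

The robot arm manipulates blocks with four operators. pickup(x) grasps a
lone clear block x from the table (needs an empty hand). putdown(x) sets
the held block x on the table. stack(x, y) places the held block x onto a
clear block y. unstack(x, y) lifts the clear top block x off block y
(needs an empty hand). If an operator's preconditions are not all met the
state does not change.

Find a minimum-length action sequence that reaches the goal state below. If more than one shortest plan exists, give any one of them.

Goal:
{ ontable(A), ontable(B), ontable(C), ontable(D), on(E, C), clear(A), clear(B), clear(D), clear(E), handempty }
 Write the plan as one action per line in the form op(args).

unstack(B, E)
putdown(B)
unstack(E, A)
stack(E, C)

step 1 (unstack(B, E)): towers=[A/E; C; D] holding=B
step 2 (putdown(B)): towers=[A/E; B; C; D] holding=-
step 3 (unstack(E, A)): towers=[A; B; C; D] holding=E
step 4 (stack(E, C)): towers=[A; B; C/E; D] holding=-
goal check: towers=[A; B; C/E; D] holding=- — reached (length 4, optimal by BFS)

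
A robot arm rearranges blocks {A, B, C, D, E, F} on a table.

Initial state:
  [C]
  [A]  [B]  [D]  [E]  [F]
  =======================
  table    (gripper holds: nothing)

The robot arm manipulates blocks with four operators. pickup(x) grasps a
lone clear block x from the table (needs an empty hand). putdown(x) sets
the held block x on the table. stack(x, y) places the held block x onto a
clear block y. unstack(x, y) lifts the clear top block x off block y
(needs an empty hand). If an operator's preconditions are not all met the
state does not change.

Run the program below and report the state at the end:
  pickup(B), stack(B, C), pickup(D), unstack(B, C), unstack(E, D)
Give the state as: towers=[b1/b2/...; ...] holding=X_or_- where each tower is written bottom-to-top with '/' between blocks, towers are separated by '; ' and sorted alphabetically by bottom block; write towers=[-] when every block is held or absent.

step 1 (pickup(B)): towers=[A/C; D; E; F] holding=B
step 2 (stack(B, C)): towers=[A/C/B; D; E; F] holding=-
step 3 (pickup(D)): towers=[A/C/B; E; F] holding=D
step 4 (unstack(B, C)) [no-op]: towers=[A/C/B; E; F] holding=D
step 5 (unstack(E, D)) [no-op]: towers=[A/C/B; E; F] holding=D

towers=[A/C/B; E; F] holding=D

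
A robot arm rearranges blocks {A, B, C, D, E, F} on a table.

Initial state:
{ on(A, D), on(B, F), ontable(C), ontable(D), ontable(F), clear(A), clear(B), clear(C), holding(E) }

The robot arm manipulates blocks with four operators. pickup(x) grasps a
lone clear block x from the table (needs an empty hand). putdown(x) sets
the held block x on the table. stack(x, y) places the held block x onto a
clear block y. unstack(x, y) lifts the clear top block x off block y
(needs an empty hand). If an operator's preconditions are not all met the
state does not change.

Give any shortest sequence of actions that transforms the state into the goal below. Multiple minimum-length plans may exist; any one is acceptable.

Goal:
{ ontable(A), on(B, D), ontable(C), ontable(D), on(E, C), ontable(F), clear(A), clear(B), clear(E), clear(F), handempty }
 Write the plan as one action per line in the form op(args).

stack(E, C)
unstack(A, D)
putdown(A)
unstack(B, F)
stack(B, D)

step 1 (stack(E, C)): towers=[C/E; D/A; F/B] holding=-
step 2 (unstack(A, D)): towers=[C/E; D; F/B] holding=A
step 3 (putdown(A)): towers=[A; C/E; D; F/B] holding=-
step 4 (unstack(B, F)): towers=[A; C/E; D; F] holding=B
step 5 (stack(B, D)): towers=[A; C/E; D/B; F] holding=-
goal check: towers=[A; C/E; D/B; F] holding=- — reached (length 5, optimal by BFS)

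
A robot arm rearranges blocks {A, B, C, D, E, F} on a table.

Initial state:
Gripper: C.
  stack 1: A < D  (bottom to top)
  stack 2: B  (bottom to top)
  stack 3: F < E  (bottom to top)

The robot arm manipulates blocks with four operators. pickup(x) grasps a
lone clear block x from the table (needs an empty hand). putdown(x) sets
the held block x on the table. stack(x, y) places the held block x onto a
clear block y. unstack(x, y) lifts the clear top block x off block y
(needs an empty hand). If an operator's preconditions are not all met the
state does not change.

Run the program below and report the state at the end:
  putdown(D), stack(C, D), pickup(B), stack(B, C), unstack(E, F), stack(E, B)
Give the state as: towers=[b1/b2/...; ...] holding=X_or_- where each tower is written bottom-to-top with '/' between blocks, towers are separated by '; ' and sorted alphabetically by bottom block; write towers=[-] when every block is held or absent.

towers=[A/D/C/B/E; F] holding=-

step 1 (putdown(D)) [no-op]: towers=[A/D; B; F/E] holding=C
step 2 (stack(C, D)): towers=[A/D/C; B; F/E] holding=-
step 3 (pickup(B)): towers=[A/D/C; F/E] holding=B
step 4 (stack(B, C)): towers=[A/D/C/B; F/E] holding=-
step 5 (unstack(E, F)): towers=[A/D/C/B; F] holding=E
step 6 (stack(E, B)): towers=[A/D/C/B/E; F] holding=-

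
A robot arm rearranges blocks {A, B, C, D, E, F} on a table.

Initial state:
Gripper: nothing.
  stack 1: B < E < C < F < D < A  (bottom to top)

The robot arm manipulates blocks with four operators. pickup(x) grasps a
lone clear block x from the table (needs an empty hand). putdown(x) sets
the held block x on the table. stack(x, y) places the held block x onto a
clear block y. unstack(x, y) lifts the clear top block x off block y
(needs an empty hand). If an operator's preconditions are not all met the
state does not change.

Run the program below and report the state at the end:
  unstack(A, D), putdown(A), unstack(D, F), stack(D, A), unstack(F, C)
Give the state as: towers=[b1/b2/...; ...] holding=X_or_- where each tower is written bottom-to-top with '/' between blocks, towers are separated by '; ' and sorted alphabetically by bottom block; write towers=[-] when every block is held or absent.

towers=[A/D; B/E/C] holding=F

step 1 (unstack(A, D)): towers=[B/E/C/F/D] holding=A
step 2 (putdown(A)): towers=[A; B/E/C/F/D] holding=-
step 3 (unstack(D, F)): towers=[A; B/E/C/F] holding=D
step 4 (stack(D, A)): towers=[A/D; B/E/C/F] holding=-
step 5 (unstack(F, C)): towers=[A/D; B/E/C] holding=F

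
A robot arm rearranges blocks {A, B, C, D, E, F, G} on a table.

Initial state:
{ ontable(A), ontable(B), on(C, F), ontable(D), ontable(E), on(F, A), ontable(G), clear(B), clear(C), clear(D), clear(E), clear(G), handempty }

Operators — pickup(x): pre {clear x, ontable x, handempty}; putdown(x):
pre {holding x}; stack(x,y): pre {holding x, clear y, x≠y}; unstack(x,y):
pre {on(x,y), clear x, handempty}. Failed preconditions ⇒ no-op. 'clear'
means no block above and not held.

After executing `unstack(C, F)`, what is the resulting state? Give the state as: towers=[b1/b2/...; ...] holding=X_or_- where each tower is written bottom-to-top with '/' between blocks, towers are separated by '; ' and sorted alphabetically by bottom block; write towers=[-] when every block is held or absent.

towers=[A/F; B; D; E; G] holding=C

before: towers=[A/F/C; B; D; E; G] holding=-
pre[unstack(C, F)]: on(C,F) yes, clear(C) yes, handempty yes
all met → apply unstack(C, F)
after:  towers=[A/F; B; D; E; G] holding=C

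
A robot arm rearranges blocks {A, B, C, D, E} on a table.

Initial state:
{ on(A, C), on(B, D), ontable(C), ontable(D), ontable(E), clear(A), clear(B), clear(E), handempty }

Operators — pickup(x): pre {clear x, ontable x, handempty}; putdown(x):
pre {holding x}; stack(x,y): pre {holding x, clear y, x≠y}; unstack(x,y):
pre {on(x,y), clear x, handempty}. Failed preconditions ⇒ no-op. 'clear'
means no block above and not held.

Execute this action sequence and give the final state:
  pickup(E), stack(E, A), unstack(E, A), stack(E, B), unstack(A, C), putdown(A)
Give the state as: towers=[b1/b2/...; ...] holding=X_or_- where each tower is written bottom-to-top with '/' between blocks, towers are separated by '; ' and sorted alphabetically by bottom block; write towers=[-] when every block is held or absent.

step 1 (pickup(E)): towers=[C/A; D/B] holding=E
step 2 (stack(E, A)): towers=[C/A/E; D/B] holding=-
step 3 (unstack(E, A)): towers=[C/A; D/B] holding=E
step 4 (stack(E, B)): towers=[C/A; D/B/E] holding=-
step 5 (unstack(A, C)): towers=[C; D/B/E] holding=A
step 6 (putdown(A)): towers=[A; C; D/B/E] holding=-

towers=[A; C; D/B/E] holding=-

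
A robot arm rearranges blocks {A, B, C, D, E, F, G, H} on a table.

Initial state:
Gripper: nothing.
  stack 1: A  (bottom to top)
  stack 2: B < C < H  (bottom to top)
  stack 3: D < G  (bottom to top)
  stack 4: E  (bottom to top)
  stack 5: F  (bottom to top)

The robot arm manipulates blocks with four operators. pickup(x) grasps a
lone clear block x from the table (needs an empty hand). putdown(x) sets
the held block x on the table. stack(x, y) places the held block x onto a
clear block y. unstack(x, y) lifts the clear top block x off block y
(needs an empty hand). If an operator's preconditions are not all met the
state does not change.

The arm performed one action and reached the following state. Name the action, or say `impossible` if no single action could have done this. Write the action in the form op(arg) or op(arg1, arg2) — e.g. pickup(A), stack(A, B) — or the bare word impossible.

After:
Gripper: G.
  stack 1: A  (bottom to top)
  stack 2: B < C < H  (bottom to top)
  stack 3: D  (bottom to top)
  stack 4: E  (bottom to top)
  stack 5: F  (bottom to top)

unstack(G, D)

target: towers=[A; B/C/H; D; E; F] holding=G
     unstack(G, D) → towers=[A; B/C/H; D; E; F] holding=G  ← match
         pickup(A) → towers=[B/C/H; D/G; E; F] holding=A
         pickup(E) → towers=[A; B/C/H; D/G; F] holding=E
     unstack(H, C) → towers=[A; B/C; D/G; E; F] holding=H
         pickup(F) → towers=[A; B/C/H; D/G; E] holding=F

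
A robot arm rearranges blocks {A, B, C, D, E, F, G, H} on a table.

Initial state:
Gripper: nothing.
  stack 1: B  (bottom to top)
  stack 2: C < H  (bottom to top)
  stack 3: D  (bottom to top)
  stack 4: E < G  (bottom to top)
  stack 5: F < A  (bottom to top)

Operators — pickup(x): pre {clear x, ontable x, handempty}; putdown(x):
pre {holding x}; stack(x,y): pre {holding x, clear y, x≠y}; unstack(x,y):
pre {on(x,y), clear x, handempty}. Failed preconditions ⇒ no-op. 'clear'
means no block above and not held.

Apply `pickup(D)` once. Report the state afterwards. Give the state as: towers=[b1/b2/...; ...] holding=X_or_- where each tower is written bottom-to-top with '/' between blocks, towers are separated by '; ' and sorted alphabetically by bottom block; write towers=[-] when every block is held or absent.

before: towers=[B; C/H; D; E/G; F/A] holding=-
pre[pickup(D)]: clear(D) yes, ontable(D) yes, handempty yes
all met → apply pickup(D)
after:  towers=[B; C/H; E/G; F/A] holding=D

towers=[B; C/H; E/G; F/A] holding=D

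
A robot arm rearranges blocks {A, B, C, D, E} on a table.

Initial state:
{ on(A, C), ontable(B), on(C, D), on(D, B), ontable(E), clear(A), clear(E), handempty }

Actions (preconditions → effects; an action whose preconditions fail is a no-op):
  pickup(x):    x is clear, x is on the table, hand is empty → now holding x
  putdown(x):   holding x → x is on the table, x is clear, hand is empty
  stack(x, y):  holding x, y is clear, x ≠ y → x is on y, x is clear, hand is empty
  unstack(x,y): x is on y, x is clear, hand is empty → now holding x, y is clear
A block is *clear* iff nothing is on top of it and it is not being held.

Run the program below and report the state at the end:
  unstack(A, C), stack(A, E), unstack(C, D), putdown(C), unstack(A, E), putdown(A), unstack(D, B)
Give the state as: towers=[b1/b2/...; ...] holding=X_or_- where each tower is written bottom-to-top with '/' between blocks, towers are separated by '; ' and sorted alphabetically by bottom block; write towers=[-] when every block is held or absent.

towers=[A; B; C; E] holding=D

step 1 (unstack(A, C)): towers=[B/D/C; E] holding=A
step 2 (stack(A, E)): towers=[B/D/C; E/A] holding=-
step 3 (unstack(C, D)): towers=[B/D; E/A] holding=C
step 4 (putdown(C)): towers=[B/D; C; E/A] holding=-
step 5 (unstack(A, E)): towers=[B/D; C; E] holding=A
step 6 (putdown(A)): towers=[A; B/D; C; E] holding=-
step 7 (unstack(D, B)): towers=[A; B; C; E] holding=D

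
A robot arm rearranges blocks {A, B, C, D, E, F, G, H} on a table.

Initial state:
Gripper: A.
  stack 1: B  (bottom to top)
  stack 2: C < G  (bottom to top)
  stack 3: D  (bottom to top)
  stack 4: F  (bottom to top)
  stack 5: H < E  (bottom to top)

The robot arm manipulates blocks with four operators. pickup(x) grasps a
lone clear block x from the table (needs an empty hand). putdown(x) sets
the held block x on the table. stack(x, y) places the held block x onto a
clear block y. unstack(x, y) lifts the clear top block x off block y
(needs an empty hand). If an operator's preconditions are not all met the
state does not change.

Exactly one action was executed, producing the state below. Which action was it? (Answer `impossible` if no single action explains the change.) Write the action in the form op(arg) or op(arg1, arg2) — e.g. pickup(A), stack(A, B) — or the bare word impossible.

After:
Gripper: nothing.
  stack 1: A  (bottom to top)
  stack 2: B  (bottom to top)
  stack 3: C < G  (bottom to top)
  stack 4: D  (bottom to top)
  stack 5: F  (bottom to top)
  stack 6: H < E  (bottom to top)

putdown(A)

target: towers=[A; B; C/G; D; F; H/E] holding=-
        putdown(A) → towers=[A; B; C/G; D; F; H/E] holding=-  ← match
       stack(A, G) → towers=[B; C/G/A; D; F; H/E] holding=-
       stack(A, E) → towers=[B; C/G; D; F; H/E/A] holding=-
       stack(A, B) → towers=[B/A; C/G; D; F; H/E] holding=-
       stack(A, F) → towers=[B; C/G; D; F/A; H/E] holding=-
       stack(A, D) → towers=[B; C/G; D/A; F; H/E] holding=-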